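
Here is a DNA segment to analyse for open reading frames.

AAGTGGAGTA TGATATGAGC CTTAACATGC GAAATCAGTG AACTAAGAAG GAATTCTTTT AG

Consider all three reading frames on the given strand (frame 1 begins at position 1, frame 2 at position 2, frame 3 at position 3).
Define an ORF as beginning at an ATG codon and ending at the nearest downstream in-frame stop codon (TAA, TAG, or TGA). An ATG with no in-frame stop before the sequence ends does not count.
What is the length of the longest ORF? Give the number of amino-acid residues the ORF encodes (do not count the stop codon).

8

Frame 1: AAG TGG AGT ATG ATA TGA GCC TTA ACA TGC GAA ATC AGT GAA CTA AGA AGG AAT TCT TTT — ATG at 10, stop TGA at 16 → 9 nt.
Frame 2: AGT GGA GTA TGA TAT GAG CCT TAA CAT GCG AAA TCA GTG AAC TAA GAA GGA ATT CTT TTA — no ATG→stop ORF.
Frame 3: GTG GAG TAT GAT ATG AGC CTT AAC ATG CGA AAT CAG TGA ACT AAG AAG GAA TTC TTT TAG — ATG at 15, stop TGA at 39 → 27 nt; ATG at 27, stop TGA at 39 → 15 nt.
Longest: frame 3, positions 15–41, 27 nt = 9 codons = 8 aa. → 8 amino acids.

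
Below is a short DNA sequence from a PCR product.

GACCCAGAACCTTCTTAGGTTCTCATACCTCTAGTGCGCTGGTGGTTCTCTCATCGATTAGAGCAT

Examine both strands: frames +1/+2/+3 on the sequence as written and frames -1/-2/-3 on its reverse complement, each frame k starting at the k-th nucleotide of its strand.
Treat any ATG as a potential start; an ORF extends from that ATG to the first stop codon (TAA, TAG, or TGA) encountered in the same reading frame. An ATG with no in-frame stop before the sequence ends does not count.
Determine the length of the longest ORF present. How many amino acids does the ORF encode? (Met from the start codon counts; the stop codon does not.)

Reverse complement (5'→3'): ATGCTCTAATCGATGAGAGAACCACCAGCGCACTAGAGGTATGAGAACCTAAGAAGGTTCTGGGTC
Frame +1: GAC CCA GAA CCT TCT TAG GTT CTC ATA CCT CTA GTG CGC TGG TGG TTC TCT CAT CGA TTA GAG CAT — no ATG→stop ORF.
Frame +2: ACC CAG AAC CTT CTT AGG TTC TCA TAC CTC TAG TGC GCT GGT GGT TCT CTC ATC GAT TAG AGC — no ATG→stop ORF.
Frame +3: CCC AGA ACC TTC TTA GGT TCT CAT ACC TCT AGT GCG CTG GTG GTT CTC TCA TCG ATT AGA GCA — no ATG→stop ORF.
Frame -1: ATG CTC TAA TCG ATG AGA GAA CCA CCA GCG CAC TAG AGG TAT GAG AAC CTA AGA AGG TTC TGG GTC — ATG at 1, stop TAA at 7 → 9 nt; ATG at 13, stop TAG at 34 → 24 nt.
Frame -2: TGC TCT AAT CGA TGA GAG AAC CAC CAG CGC ACT AGA GGT ATG AGA ACC TAA GAA GGT TCT GGG — ATG at 41, stop TAA at 50 → 12 nt.
Frame -3: GCT CTA ATC GAT GAG AGA ACC ACC AGC GCA CTA GAG GTA TGA GAA CCT AAG AAG GTT CTG GGT — no ATG→stop ORF.
Longest: frame -1, positions 13–36, 24 nt = 8 codons = 7 aa. → 7 amino acids.

7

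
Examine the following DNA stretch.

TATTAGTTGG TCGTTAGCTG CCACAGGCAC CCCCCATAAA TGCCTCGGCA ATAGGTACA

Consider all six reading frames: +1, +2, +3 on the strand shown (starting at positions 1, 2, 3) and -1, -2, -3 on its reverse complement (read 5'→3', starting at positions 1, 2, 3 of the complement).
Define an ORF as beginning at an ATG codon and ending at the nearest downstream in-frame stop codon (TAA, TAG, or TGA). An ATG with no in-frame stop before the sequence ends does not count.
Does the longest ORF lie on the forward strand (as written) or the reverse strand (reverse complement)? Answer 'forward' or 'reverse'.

Reverse complement (5'→3'): TGTACCTATTGCCGAGGCATTTATGGGGGGTGCCTGTGGCAGCTAACGACCAACTAATA
Frame +1: TAT TAG TTG GTC GTT AGC TGC CAC AGG CAC CCC CCA TAA ATG CCT CGG CAA TAG GTA — ATG at 40, stop TAG at 52 → 15 nt.
Frame +2: ATT AGT TGG TCG TTA GCT GCC ACA GGC ACC CCC CAT AAA TGC CTC GGC AAT AGG TAC — no ATG→stop ORF.
Frame +3: TTA GTT GGT CGT TAG CTG CCA CAG GCA CCC CCC ATA AAT GCC TCG GCA ATA GGT ACA — no ATG→stop ORF.
Frame -1: TGT ACC TAT TGC CGA GGC ATT TAT GGG GGG TGC CTG TGG CAG CTA ACG ACC AAC TAA — no ATG→stop ORF.
Frame -2: GTA CCT ATT GCC GAG GCA TTT ATG GGG GGT GCC TGT GGC AGC TAA CGA CCA ACT AAT — ATG at 23, stop TAA at 44 → 24 nt.
Frame -3: TAC CTA TTG CCG AGG CAT TTA TGG GGG GTG CCT GTG GCA GCT AAC GAC CAA CTA ATA — no ATG→stop ORF.
Forward-strand max 15 nt; reverse-strand max 24 nt. The reverse strand has the longer ORF.

reverse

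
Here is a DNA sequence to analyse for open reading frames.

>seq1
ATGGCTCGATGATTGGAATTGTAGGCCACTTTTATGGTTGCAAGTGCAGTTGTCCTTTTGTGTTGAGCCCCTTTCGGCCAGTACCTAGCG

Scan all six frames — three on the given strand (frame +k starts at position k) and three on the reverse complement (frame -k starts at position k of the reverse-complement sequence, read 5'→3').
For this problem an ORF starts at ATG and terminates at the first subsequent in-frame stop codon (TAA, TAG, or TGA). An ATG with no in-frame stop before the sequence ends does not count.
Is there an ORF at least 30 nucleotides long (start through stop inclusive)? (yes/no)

yes

Reverse complement (5'→3'): CGCTAGGTACTGGCCGAAAGGGGCTCAACACAAAAGGACAACTGCACTTGCAACCATAAAAGTGGCCTACAATTCCAATCATCGAGCCAT
Frame +1: ATG GCT CGA TGA TTG GAA TTG TAG GCC ACT TTT ATG GTT GCA AGT GCA GTT GTC CTT TTG TGT TGA GCC CCT TTC GGC CAG TAC CTA GCG — ATG at 1, stop TGA at 10 → 12 nt; ATG at 34, stop TGA at 64 → 33 nt.
Frame +2: TGG CTC GAT GAT TGG AAT TGT AGG CCA CTT TTA TGG TTG CAA GTG CAG TTG TCC TTT TGT GTT GAG CCC CTT TCG GCC AGT ACC TAG — no ATG→stop ORF.
Frame +3: GGC TCG ATG ATT GGA ATT GTA GGC CAC TTT TAT GGT TGC AAG TGC AGT TGT CCT TTT GTG TTG AGC CCC TTT CGG CCA GTA CCT AGC — no ATG→stop ORF.
Frame -1: CGC TAG GTA CTG GCC GAA AGG GGC TCA ACA CAA AAG GAC AAC TGC ACT TGC AAC CAT AAA AGT GGC CTA CAA TTC CAA TCA TCG AGC CAT — no ATG→stop ORF.
Frame -2: GCT AGG TAC TGG CCG AAA GGG GCT CAA CAC AAA AGG ACA ACT GCA CTT GCA ACC ATA AAA GTG GCC TAC AAT TCC AAT CAT CGA GCC — no ATG→stop ORF.
Frame -3: CTA GGT ACT GGC CGA AAG GGG CTC AAC ACA AAA GGA CAA CTG CAC TTG CAA CCA TAA AAG TGG CCT ACA ATT CCA ATC ATC GAG CCA — no ATG→stop ORF.
Frame +1 has an ORF of 33 nucleotides (positions 34–66) ≥ 30, so yes.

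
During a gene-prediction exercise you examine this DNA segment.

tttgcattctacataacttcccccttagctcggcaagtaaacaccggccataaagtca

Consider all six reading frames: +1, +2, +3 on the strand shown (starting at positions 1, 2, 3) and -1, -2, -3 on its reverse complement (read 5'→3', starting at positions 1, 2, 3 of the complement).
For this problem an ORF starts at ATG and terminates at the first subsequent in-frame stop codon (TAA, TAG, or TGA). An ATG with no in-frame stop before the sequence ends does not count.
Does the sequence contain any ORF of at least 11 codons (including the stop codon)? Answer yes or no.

no

Reverse complement (5'→3'): TGACTTTATGGCCGGTGTTTACTTGCCGAGCTAAGGGGGAAGTTATGTAGAATGCAAA
Frame +1: TTT GCA TTC TAC ATA ACT TCC CCC TTA GCT CGG CAA GTA AAC ACC GGC CAT AAA GTC — no ATG→stop ORF.
Frame +2: TTG CAT TCT ACA TAA CTT CCC CCT TAG CTC GGC AAG TAA ACA CCG GCC ATA AAG TCA — no ATG→stop ORF.
Frame +3: TGC ATT CTA CAT AAC TTC CCC CTT AGC TCG GCA AGT AAA CAC CGG CCA TAA AGT — no ATG→stop ORF.
Frame -1: TGA CTT TAT GGC CGG TGT TTA CTT GCC GAG CTA AGG GGG AAG TTA TGT AGA ATG CAA — no ATG→stop ORF.
Frame -2: GAC TTT ATG GCC GGT GTT TAC TTG CCG AGC TAA GGG GGA AGT TAT GTA GAA TGC AAA — ATG at 8, stop TAA at 32 → 27 nt.
Frame -3: ACT TTA TGG CCG GTG TTT ACT TGC CGA GCT AAG GGG GAA GTT ATG TAG AAT GCA — ATG at 45, stop TAG at 48 → 6 nt.
Largest ORF found is 9 codons < 11, so no.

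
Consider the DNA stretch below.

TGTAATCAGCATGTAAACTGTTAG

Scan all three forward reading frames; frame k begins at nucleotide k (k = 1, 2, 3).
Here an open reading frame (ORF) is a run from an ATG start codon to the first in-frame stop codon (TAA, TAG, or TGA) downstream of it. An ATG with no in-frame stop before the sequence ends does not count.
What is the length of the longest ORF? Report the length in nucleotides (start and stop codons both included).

Frame 1: TGT AAT CAG CAT GTA AAC TGT TAG — no ATG→stop ORF.
Frame 2: GTA ATC AGC ATG TAA ACT GTT — ATG at 11, stop TAA at 14 → 6 nt.
Frame 3: TAA TCA GCA TGT AAA CTG TTA — no ATG→stop ORF.
Longest: frame 2, positions 11–16, 6 nt = 2 codons = 1 aa. → 6 nucleotides.

6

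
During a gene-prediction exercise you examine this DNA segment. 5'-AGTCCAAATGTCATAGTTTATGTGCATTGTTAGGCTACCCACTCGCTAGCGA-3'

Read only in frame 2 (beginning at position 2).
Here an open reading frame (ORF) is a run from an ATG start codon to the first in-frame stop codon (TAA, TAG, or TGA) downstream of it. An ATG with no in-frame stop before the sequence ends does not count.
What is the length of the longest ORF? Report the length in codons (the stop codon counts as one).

Frame 2: GTC CAA ATG TCA TAG TTT ATG TGC ATT GTT AGG CTA CCC ACT CGC TAG CGA — ATG at 8, stop TAG at 14 → 9 nt; ATG at 20, stop TAG at 47 → 30 nt.
Longest: frame 2, positions 20–49, 30 nt = 10 codons = 9 aa. → 10 codons.

10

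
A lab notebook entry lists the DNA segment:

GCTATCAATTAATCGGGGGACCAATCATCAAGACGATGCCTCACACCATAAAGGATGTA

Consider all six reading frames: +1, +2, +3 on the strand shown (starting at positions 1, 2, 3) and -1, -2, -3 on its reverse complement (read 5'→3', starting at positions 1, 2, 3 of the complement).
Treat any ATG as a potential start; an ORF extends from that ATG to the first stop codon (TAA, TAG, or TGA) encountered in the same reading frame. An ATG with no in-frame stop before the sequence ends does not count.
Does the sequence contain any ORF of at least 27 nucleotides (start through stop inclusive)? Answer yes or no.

no

Reverse complement (5'→3'): TACATCCTTTATGGTGTGAGGCATCGTCTTGATGATTGGTCCCCCGATTAATTGATAGC
Frame +1: GCT ATC AAT TAA TCG GGG GAC CAA TCA TCA AGA CGA TGC CTC ACA CCA TAA AGG ATG — no ATG→stop ORF.
Frame +2: CTA TCA ATT AAT CGG GGG ACC AAT CAT CAA GAC GAT GCC TCA CAC CAT AAA GGA TGT — no ATG→stop ORF.
Frame +3: TAT CAA TTA ATC GGG GGA CCA ATC ATC AAG ACG ATG CCT CAC ACC ATA AAG GAT GTA — no ATG→stop ORF.
Frame -1: TAC ATC CTT TAT GGT GTG AGG CAT CGT CTT GAT GAT TGG TCC CCC GAT TAA TTG ATA — no ATG→stop ORF.
Frame -2: ACA TCC TTT ATG GTG TGA GGC ATC GTC TTG ATG ATT GGT CCC CCG ATT AAT TGA TAG — ATG at 11, stop TGA at 17 → 9 nt; ATG at 32, stop TGA at 53 → 24 nt.
Frame -3: CAT CCT TTA TGG TGT GAG GCA TCG TCT TGA TGA TTG GTC CCC CGA TTA ATT GAT AGC — no ATG→stop ORF.
Largest ORF found is 24 nucleotides < 27, so no.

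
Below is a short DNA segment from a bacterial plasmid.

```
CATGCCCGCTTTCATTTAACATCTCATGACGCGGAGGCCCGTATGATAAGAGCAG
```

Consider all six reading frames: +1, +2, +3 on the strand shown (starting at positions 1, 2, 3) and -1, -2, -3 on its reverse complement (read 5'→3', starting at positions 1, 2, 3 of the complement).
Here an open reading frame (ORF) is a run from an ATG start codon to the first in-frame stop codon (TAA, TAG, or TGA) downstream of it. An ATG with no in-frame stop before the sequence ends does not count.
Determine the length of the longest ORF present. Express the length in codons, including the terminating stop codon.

Reverse complement (5'→3'): CTGCTCTTATCATACGGGCCTCCGCGTCATGAGATGTTAAATGAAAGCGGGCATG
Frame +1: CAT GCC CGC TTT CAT TTA ACA TCT CAT GAC GCG GAG GCC CGT ATG ATA AGA GCA — no ATG→stop ORF.
Frame +2: ATG CCC GCT TTC ATT TAA CAT CTC ATG ACG CGG AGG CCC GTA TGA TAA GAG CAG — ATG at 2, stop TAA at 17 → 18 nt; ATG at 26, stop TGA at 44 → 21 nt.
Frame +3: TGC CCG CTT TCA TTT AAC ATC TCA TGA CGC GGA GGC CCG TAT GAT AAG AGC — no ATG→stop ORF.
Frame -1: CTG CTC TTA TCA TAC GGG CCT CCG CGT CAT GAG ATG TTA AAT GAA AGC GGG CAT — no ATG→stop ORF.
Frame -2: TGC TCT TAT CAT ACG GGC CTC CGC GTC ATG AGA TGT TAA ATG AAA GCG GGC ATG — ATG at 29, stop TAA at 38 → 12 nt.
Frame -3: GCT CTT ATC ATA CGG GCC TCC GCG TCA TGA GAT GTT AAA TGA AAG CGG GCA — no ATG→stop ORF.
Longest: frame +2, positions 26–46, 21 nt = 7 codons = 6 aa. → 7 codons.

7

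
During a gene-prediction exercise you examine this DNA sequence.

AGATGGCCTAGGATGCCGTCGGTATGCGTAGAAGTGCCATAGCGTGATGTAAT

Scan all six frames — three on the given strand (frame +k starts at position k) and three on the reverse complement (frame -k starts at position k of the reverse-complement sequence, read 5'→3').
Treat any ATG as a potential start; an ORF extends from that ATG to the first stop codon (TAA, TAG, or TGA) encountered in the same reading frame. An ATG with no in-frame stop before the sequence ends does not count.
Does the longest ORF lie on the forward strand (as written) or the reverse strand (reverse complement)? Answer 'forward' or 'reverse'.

reverse

Reverse complement (5'→3'): ATTACATCACGCTATGGCACTTCTACGCATACCGACGGCATCCTAGGCCATCT
Frame +1: AGA TGG CCT AGG ATG CCG TCG GTA TGC GTA GAA GTG CCA TAG CGT GAT GTA — ATG at 13, stop TAG at 40 → 30 nt.
Frame +2: GAT GGC CTA GGA TGC CGT CGG TAT GCG TAG AAG TGC CAT AGC GTG ATG TAA — ATG at 47, stop TAA at 50 → 6 nt.
Frame +3: ATG GCC TAG GAT GCC GTC GGT ATG CGT AGA AGT GCC ATA GCG TGA TGT AAT — ATG at 3, stop TAG at 9 → 9 nt; ATG at 24, stop TGA at 45 → 24 nt.
Frame -1: ATT ACA TCA CGC TAT GGC ACT TCT ACG CAT ACC GAC GGC ATC CTA GGC CAT — no ATG→stop ORF.
Frame -2: TTA CAT CAC GCT ATG GCA CTT CTA CGC ATA CCG ACG GCA TCC TAG GCC ATC — ATG at 14, stop TAG at 44 → 33 nt.
Frame -3: TAC ATC ACG CTA TGG CAC TTC TAC GCA TAC CGA CGG CAT CCT AGG CCA TCT — no ATG→stop ORF.
Forward-strand max 30 nt; reverse-strand max 33 nt. The reverse strand has the longer ORF.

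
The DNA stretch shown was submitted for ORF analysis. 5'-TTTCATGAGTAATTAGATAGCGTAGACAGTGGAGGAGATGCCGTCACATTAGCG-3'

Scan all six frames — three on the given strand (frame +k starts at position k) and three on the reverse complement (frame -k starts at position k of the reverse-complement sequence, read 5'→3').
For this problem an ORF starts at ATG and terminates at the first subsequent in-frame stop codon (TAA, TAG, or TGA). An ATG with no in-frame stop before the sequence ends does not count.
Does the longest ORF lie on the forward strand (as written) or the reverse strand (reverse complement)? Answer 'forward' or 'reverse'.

forward

Reverse complement (5'→3'): CGCTAATGTGACGGCATCTCCTCCACTGTCTACGCTATCTAATTACTCATGAAA
Frame +1: TTT CAT GAG TAA TTA GAT AGC GTA GAC AGT GGA GGA GAT GCC GTC ACA TTA GCG — no ATG→stop ORF.
Frame +2: TTC ATG AGT AAT TAG ATA GCG TAG ACA GTG GAG GAG ATG CCG TCA CAT TAG — ATG at 5, stop TAG at 14 → 12 nt; ATG at 38, stop TAG at 50 → 15 nt.
Frame +3: TCA TGA GTA ATT AGA TAG CGT AGA CAG TGG AGG AGA TGC CGT CAC ATT AGC — no ATG→stop ORF.
Frame -1: CGC TAA TGT GAC GGC ATC TCC TCC ACT GTC TAC GCT ATC TAA TTA CTC ATG AAA — no ATG→stop ORF.
Frame -2: GCT AAT GTG ACG GCA TCT CCT CCA CTG TCT ACG CTA TCT AAT TAC TCA TGA — no ATG→stop ORF.
Frame -3: CTA ATG TGA CGG CAT CTC CTC CAC TGT CTA CGC TAT CTA ATT ACT CAT GAA — ATG at 6, stop TGA at 9 → 6 nt.
Forward-strand max 15 nt; reverse-strand max 6 nt. The forward strand has the longer ORF.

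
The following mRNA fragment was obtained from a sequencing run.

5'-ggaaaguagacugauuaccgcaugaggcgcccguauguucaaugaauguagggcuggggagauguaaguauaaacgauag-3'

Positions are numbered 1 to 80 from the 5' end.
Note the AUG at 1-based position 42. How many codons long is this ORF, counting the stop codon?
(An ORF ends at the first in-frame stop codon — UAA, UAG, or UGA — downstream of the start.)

13

Codons from position 42: AUG (42–44), AAU (45–47), GUA (48–50), GGG (51–53), CUG (54–56), GGG (57–59), AGA (60–62), UGU (63–65), AAG (66–68), UAU (69–71), AAA (72–74), CGA (75–77), UAG (78–80).
UAG is the first in-frame stop; that's 13 codons including the stop.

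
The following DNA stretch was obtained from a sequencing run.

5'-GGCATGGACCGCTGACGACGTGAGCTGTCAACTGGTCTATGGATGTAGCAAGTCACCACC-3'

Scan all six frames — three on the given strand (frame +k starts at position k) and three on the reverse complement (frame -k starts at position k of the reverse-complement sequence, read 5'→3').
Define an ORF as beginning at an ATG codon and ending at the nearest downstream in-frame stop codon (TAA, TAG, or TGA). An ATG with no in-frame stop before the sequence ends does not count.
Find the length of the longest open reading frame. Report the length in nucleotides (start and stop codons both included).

Reverse complement (5'→3'): GGTGGTGACTTGCTACATCCATAGACCAGTTGACAGCTCACGTCGTCAGCGGTCCATGCC
Frame +1: GGC ATG GAC CGC TGA CGA CGT GAG CTG TCA ACT GGT CTA TGG ATG TAG CAA GTC ACC ACC — ATG at 4, stop TGA at 13 → 12 nt; ATG at 43, stop TAG at 46 → 6 nt.
Frame +2: GCA TGG ACC GCT GAC GAC GTG AGC TGT CAA CTG GTC TAT GGA TGT AGC AAG TCA CCA — no ATG→stop ORF.
Frame +3: CAT GGA CCG CTG ACG ACG TGA GCT GTC AAC TGG TCT ATG GAT GTA GCA AGT CAC CAC — no ATG→stop ORF.
Frame -1: GGT GGT GAC TTG CTA CAT CCA TAG ACC AGT TGA CAG CTC ACG TCG TCA GCG GTC CAT GCC — no ATG→stop ORF.
Frame -2: GTG GTG ACT TGC TAC ATC CAT AGA CCA GTT GAC AGC TCA CGT CGT CAG CGG TCC ATG — no ATG→stop ORF.
Frame -3: TGG TGA CTT GCT ACA TCC ATA GAC CAG TTG ACA GCT CAC GTC GTC AGC GGT CCA TGC — no ATG→stop ORF.
Longest: frame +1, positions 4–15, 12 nt = 4 codons = 3 aa. → 12 nucleotides.

12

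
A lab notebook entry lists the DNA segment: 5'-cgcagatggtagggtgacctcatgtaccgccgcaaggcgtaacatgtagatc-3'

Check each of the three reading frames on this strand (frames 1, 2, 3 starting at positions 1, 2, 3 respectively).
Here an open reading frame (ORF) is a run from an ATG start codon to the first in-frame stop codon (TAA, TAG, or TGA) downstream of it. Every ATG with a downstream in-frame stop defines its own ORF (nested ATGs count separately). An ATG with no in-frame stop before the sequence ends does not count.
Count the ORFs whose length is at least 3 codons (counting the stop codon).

2

Frame 1: CGC AGA TGG TAG GGT GAC CTC ATG TAC CGC CGC AAG GCG TAA CAT GTA GAT — ATG at 22, stop TAA at 40 → 21 nt.
Frame 2: GCA GAT GGT AGG GTG ACC TCA TGT ACC GCC GCA AGG CGT AAC ATG TAG ATC — ATG at 44, stop TAG at 47 → 6 nt.
Frame 3: CAG ATG GTA GGG TGA CCT CAT GTA CCG CCG CAA GGC GTA ACA TGT AGA — ATG at 6, stop TGA at 15 → 12 nt.
ORFs ≥ 3 codons: frame 1 22–42 (7 codons), frame 3 6–17 (4 codons). Count = 2.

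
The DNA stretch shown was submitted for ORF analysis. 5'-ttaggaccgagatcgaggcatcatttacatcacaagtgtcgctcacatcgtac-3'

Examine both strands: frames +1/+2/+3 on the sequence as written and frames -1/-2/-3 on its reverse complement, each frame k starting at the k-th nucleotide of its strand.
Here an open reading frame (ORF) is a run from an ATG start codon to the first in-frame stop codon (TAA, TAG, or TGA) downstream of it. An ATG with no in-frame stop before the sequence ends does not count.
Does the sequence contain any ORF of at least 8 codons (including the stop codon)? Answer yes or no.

yes

Reverse complement (5'→3'): GTACGATGTGAGCGACACTTGTGATGTAAATGATGCCTCGATCTCGGTCCTAA
Frame +1: TTA GGA CCG AGA TCG AGG CAT CAT TTA CAT CAC AAG TGT CGC TCA CAT CGT — no ATG→stop ORF.
Frame +2: TAG GAC CGA GAT CGA GGC ATC ATT TAC ATC ACA AGT GTC GCT CAC ATC GTA — no ATG→stop ORF.
Frame +3: AGG ACC GAG ATC GAG GCA TCA TTT ACA TCA CAA GTG TCG CTC ACA TCG TAC — no ATG→stop ORF.
Frame -1: GTA CGA TGT GAG CGA CAC TTG TGA TGT AAA TGA TGC CTC GAT CTC GGT CCT — no ATG→stop ORF.
Frame -2: TAC GAT GTG AGC GAC ACT TGT GAT GTA AAT GAT GCC TCG ATC TCG GTC CTA — no ATG→stop ORF.
Frame -3: ACG ATG TGA GCG ACA CTT GTG ATG TAA ATG ATG CCT CGA TCT CGG TCC TAA — ATG at 6, stop TGA at 9 → 6 nt; ATG at 24, stop TAA at 27 → 6 nt; ATG at 30, stop TAA at 51 → 24 nt; ATG at 33, stop TAA at 51 → 21 nt.
Frame -3 has an ORF of 8 codons (positions 30–53) ≥ 8, so yes.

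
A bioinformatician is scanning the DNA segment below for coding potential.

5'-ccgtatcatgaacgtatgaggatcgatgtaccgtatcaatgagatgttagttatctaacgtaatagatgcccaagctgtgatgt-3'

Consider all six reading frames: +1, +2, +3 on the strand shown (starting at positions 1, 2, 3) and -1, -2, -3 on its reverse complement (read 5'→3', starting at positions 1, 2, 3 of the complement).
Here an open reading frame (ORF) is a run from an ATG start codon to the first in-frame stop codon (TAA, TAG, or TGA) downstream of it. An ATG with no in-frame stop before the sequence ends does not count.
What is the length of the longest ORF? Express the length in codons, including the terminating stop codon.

Reverse complement (5'→3'): ACATCACAGCTTGGGCATCTATTACGTTAGATAACTAACATCTCATTGATACGGTACATCGATCCTCATACGTTCATGATACGG
Frame +1: CCG TAT CAT GAA CGT ATG AGG ATC GAT GTA CCG TAT CAA TGA GAT GTT AGT TAT CTA ACG TAA TAG ATG CCC AAG CTG TGA TGT — ATG at 16, stop TGA at 40 → 27 nt; ATG at 67, stop TGA at 79 → 15 nt.
Frame +2: CGT ATC ATG AAC GTA TGA GGA TCG ATG TAC CGT ATC AAT GAG ATG TTA GTT ATC TAA CGT AAT AGA TGC CCA AGC TGT GAT — ATG at 8, stop TGA at 17 → 12 nt; ATG at 26, stop TAA at 56 → 33 nt; ATG at 44, stop TAA at 56 → 15 nt.
Frame +3: GTA TCA TGA ACG TAT GAG GAT CGA TGT ACC GTA TCA ATG AGA TGT TAG TTA TCT AAC GTA ATA GAT GCC CAA GCT GTG ATG — ATG at 39, stop TAG at 48 → 12 nt.
Frame -1: ACA TCA CAG CTT GGG CAT CTA TTA CGT TAG ATA ACT AAC ATC TCA TTG ATA CGG TAC ATC GAT CCT CAT ACG TTC ATG ATA CGG — no ATG→stop ORF.
Frame -2: CAT CAC AGC TTG GGC ATC TAT TAC GTT AGA TAA CTA ACA TCT CAT TGA TAC GGT ACA TCG ATC CTC ATA CGT TCA TGA TAC — no ATG→stop ORF.
Frame -3: ATC ACA GCT TGG GCA TCT ATT ACG TTA GAT AAC TAA CAT CTC ATT GAT ACG GTA CAT CGA TCC TCA TAC GTT CAT GAT ACG — no ATG→stop ORF.
Longest: frame +2, positions 26–58, 33 nt = 11 codons = 10 aa. → 11 codons.

11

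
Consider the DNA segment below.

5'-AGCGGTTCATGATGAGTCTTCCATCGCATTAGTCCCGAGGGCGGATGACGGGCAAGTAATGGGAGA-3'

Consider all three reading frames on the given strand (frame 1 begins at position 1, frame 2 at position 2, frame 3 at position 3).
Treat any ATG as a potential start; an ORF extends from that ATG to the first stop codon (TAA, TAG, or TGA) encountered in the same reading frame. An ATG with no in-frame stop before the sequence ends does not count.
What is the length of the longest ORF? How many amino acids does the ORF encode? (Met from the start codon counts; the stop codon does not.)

Frame 1: AGC GGT TCA TGA TGA GTC TTC CAT CGC ATT AGT CCC GAG GGC GGA TGA CGG GCA AGT AAT GGG AGA — no ATG→stop ORF.
Frame 2: GCG GTT CAT GAT GAG TCT TCC ATC GCA TTA GTC CCG AGG GCG GAT GAC GGG CAA GTA ATG GGA — no ATG→stop ORF.
Frame 3: CGG TTC ATG ATG AGT CTT CCA TCG CAT TAG TCC CGA GGG CGG ATG ACG GGC AAG TAA TGG GAG — ATG at 9, stop TAG at 30 → 24 nt; ATG at 12, stop TAG at 30 → 21 nt; ATG at 45, stop TAA at 57 → 15 nt.
Longest: frame 3, positions 9–32, 24 nt = 8 codons = 7 aa. → 7 amino acids.

7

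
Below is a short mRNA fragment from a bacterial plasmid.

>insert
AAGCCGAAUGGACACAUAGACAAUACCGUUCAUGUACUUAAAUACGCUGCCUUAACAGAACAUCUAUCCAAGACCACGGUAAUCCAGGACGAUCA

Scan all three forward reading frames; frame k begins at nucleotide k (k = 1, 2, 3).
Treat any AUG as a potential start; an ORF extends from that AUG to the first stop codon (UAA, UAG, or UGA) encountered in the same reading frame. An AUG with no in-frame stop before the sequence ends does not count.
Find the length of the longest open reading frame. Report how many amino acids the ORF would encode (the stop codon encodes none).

7

Frame 1: AAG CCG AAU GGA CAC AUA GAC AAU ACC GUU CAU GUA CUU AAA UAC GCU GCC UUA ACA GAA CAU CUA UCC AAG ACC ACG GUA AUC CAG GAC GAU — no AUG→stop ORF.
Frame 2: AGC CGA AUG GAC ACA UAG ACA AUA CCG UUC AUG UAC UUA AAU ACG CUG CCU UAA CAG AAC AUC UAU CCA AGA CCA CGG UAA UCC AGG ACG AUC — AUG at 8, stop UAG at 17 → 12 nt; AUG at 32, stop UAA at 53 → 24 nt.
Frame 3: GCC GAA UGG ACA CAU AGA CAA UAC CGU UCA UGU ACU UAA AUA CGC UGC CUU AAC AGA ACA UCU AUC CAA GAC CAC GGU AAU CCA GGA CGA UCA — no AUG→stop ORF.
Longest: frame 2, positions 32–55, 24 nt = 8 codons = 7 aa. → 7 amino acids.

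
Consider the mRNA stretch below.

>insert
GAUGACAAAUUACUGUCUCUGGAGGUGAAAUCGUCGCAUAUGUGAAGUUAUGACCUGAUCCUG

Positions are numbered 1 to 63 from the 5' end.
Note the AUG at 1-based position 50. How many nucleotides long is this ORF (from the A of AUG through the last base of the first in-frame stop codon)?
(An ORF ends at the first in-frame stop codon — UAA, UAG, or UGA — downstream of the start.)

Codons from position 50: AUG (50–52), ACC (53–55), UGA (56–58).
UGA is the first in-frame stop; ORF spans 50–58, 9 nucleotides.

9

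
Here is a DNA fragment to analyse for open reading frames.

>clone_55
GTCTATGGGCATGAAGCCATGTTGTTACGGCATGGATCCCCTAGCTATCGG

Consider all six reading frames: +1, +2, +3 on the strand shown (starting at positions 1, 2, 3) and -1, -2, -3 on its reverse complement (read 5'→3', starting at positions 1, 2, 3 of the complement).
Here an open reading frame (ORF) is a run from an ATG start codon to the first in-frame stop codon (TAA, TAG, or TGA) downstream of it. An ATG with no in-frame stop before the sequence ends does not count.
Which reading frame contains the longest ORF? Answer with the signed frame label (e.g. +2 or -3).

Reverse complement (5'→3'): CCGATAGCTAGGGGATCCATGCCGTAACAACATGGCTTCATGCCCATAGAC
Frame +1: GTC TAT GGG CAT GAA GCC ATG TTG TTA CGG CAT GGA TCC CCT AGC TAT CGG — no ATG→stop ORF.
Frame +2: TCT ATG GGC ATG AAG CCA TGT TGT TAC GGC ATG GAT CCC CTA GCT ATC — no ATG→stop ORF.
Frame +3: CTA TGG GCA TGA AGC CAT GTT GTT ACG GCA TGG ATC CCC TAG CTA TCG — no ATG→stop ORF.
Frame -1: CCG ATA GCT AGG GGA TCC ATG CCG TAA CAA CAT GGC TTC ATG CCC ATA GAC — ATG at 19, stop TAA at 25 → 9 nt.
Frame -2: CGA TAG CTA GGG GAT CCA TGC CGT AAC AAC ATG GCT TCA TGC CCA TAG — ATG at 32, stop TAG at 47 → 18 nt.
Frame -3: GAT AGC TAG GGG ATC CAT GCC GTA ACA ACA TGG CTT CAT GCC CAT AGA — no ATG→stop ORF.
Longest ORF is 18 nt in frame -2 (positions 32–49).

-2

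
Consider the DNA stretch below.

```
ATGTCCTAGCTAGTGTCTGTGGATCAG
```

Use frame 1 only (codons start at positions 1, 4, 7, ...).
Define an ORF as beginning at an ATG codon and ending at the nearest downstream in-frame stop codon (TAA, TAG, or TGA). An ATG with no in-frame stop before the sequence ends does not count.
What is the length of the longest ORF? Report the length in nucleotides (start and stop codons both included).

Frame 1: ATG TCC TAG CTA GTG TCT GTG GAT CAG — ATG at 1, stop TAG at 7 → 9 nt.
Longest: frame 1, positions 1–9, 9 nt = 3 codons = 2 aa. → 9 nucleotides.

9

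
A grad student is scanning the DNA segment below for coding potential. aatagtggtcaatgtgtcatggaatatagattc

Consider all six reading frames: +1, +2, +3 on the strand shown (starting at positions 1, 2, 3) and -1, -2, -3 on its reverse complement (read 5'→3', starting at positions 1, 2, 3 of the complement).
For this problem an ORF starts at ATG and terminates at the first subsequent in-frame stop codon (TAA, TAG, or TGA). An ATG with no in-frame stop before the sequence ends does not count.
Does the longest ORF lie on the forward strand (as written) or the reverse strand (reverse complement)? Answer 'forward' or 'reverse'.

Reverse complement (5'→3'): GAATCTATATTCCATGACACATTGACCACTATT
Frame +1: AAT AGT GGT CAA TGT GTC ATG GAA TAT AGA TTC — no ATG→stop ORF.
Frame +2: ATA GTG GTC AAT GTG TCA TGG AAT ATA GAT — no ATG→stop ORF.
Frame +3: TAG TGG TCA ATG TGT CAT GGA ATA TAG ATT — ATG at 12, stop TAG at 27 → 18 nt.
Frame -1: GAA TCT ATA TTC CAT GAC ACA TTG ACC ACT ATT — no ATG→stop ORF.
Frame -2: AAT CTA TAT TCC ATG ACA CAT TGA CCA CTA — ATG at 14, stop TGA at 23 → 12 nt.
Frame -3: ATC TAT ATT CCA TGA CAC ATT GAC CAC TAT — no ATG→stop ORF.
Forward-strand max 18 nt; reverse-strand max 12 nt. The forward strand has the longer ORF.

forward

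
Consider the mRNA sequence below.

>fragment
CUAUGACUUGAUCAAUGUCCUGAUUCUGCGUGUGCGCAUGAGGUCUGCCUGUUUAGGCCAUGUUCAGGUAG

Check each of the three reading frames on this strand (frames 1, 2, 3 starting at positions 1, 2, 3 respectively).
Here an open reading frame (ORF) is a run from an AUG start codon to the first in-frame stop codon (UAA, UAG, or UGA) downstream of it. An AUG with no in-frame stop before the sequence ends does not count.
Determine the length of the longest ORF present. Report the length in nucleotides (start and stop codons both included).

Frame 1: CUA UGA CUU GAU CAA UGU CCU GAU UCU GCG UGU GCG CAU GAG GUC UGC CUG UUU AGG CCA UGU UCA GGU — no AUG→stop ORF.
Frame 2: UAU GAC UUG AUC AAU GUC CUG AUU CUG CGU GUG CGC AUG AGG UCU GCC UGU UUA GGC CAU GUU CAG GUA — no AUG→stop ORF.
Frame 3: AUG ACU UGA UCA AUG UCC UGA UUC UGC GUG UGC GCA UGA GGU CUG CCU GUU UAG GCC AUG UUC AGG UAG — AUG at 3, stop UGA at 9 → 9 nt; AUG at 15, stop UGA at 21 → 9 nt; AUG at 60, stop UAG at 69 → 12 nt.
Longest: frame 3, positions 60–71, 12 nt = 4 codons = 3 aa. → 12 nucleotides.

12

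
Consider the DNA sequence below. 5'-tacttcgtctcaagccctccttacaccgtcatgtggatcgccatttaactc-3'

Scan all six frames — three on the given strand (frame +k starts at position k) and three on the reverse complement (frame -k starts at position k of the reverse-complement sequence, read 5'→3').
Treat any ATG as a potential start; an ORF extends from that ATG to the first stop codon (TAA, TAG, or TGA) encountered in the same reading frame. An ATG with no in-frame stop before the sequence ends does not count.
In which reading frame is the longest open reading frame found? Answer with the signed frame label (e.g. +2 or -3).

Reverse complement (5'→3'): GAGTTAAATGGCGATCCACATGACGGTGTAAGGAGGGCTTGAGACGAAGTA
Frame +1: TAC TTC GTC TCA AGC CCT CCT TAC ACC GTC ATG TGG ATC GCC ATT TAA CTC — ATG at 31, stop TAA at 46 → 18 nt.
Frame +2: ACT TCG TCT CAA GCC CTC CTT ACA CCG TCA TGT GGA TCG CCA TTT AAC — no ATG→stop ORF.
Frame +3: CTT CGT CTC AAG CCC TCC TTA CAC CGT CAT GTG GAT CGC CAT TTA ACT — no ATG→stop ORF.
Frame -1: GAG TTA AAT GGC GAT CCA CAT GAC GGT GTA AGG AGG GCT TGA GAC GAA GTA — no ATG→stop ORF.
Frame -2: AGT TAA ATG GCG ATC CAC ATG ACG GTG TAA GGA GGG CTT GAG ACG AAG — ATG at 8, stop TAA at 29 → 24 nt; ATG at 20, stop TAA at 29 → 12 nt.
Frame -3: GTT AAA TGG CGA TCC ACA TGA CGG TGT AAG GAG GGC TTG AGA CGA AGT — no ATG→stop ORF.
Longest ORF is 24 nt in frame -2 (positions 8–31).

-2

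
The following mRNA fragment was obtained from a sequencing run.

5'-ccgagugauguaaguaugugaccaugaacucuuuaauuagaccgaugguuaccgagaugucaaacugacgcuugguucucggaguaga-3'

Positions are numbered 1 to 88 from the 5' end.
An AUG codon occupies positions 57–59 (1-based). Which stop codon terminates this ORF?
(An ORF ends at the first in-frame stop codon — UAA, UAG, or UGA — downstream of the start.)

UGA

Codons from position 57: AUG (57–59), UCA (60–62), AAC (63–65), UGA (66–68).
The first in-frame stop codon is UGA.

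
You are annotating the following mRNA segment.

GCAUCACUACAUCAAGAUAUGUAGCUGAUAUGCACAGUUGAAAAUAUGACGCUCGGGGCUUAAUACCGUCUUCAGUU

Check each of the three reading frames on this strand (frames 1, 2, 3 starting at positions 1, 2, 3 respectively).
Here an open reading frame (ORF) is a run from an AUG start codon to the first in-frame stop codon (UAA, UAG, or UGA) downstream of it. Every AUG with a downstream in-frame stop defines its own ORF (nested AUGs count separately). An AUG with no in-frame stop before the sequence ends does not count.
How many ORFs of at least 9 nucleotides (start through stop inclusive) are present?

Frame 1: GCA UCA CUA CAU CAA GAU AUG UAG CUG AUA UGC ACA GUU GAA AAU AUG ACG CUC GGG GCU UAA UAC CGU CUU CAG — AUG at 19, stop UAG at 22 → 6 nt; AUG at 46, stop UAA at 61 → 18 nt.
Frame 2: CAU CAC UAC AUC AAG AUA UGU AGC UGA UAU GCA CAG UUG AAA AUA UGA CGC UCG GGG CUU AAU ACC GUC UUC AGU — no AUG→stop ORF.
Frame 3: AUC ACU ACA UCA AGA UAU GUA GCU GAU AUG CAC AGU UGA AAA UAU GAC GCU CGG GGC UUA AUA CCG UCU UCA GUU — AUG at 30, stop UGA at 39 → 12 nt.
ORFs ≥ 9 nucleotides: frame 1 46–63 (18 nucleotides), frame 3 30–41 (12 nucleotides). Count = 2.

2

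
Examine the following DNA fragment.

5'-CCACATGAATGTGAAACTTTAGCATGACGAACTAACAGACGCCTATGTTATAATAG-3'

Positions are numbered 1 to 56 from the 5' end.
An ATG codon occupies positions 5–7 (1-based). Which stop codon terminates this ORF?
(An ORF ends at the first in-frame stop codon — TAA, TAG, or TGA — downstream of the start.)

Codons from position 5: ATG (5–7), AAT (8–10), GTG (11–13), AAA (14–16), CTT (17–19), TAG (20–22).
The first in-frame stop codon is TAG.

TAG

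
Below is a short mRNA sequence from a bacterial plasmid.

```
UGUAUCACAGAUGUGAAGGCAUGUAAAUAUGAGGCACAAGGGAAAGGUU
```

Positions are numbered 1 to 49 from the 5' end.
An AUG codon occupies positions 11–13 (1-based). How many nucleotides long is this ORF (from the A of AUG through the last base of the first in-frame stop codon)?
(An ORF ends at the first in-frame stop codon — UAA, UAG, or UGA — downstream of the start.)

6

Codons from position 11: AUG (11–13), UGA (14–16).
UGA is the first in-frame stop; ORF spans 11–16, 6 nucleotides.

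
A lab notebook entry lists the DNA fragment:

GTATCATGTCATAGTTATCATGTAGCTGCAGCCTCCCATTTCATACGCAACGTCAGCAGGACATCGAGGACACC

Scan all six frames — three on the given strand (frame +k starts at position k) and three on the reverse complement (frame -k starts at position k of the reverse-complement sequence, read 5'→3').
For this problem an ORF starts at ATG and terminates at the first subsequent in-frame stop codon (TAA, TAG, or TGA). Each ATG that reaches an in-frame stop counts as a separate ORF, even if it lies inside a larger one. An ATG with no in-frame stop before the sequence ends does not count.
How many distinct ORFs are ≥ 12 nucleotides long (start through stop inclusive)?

Reverse complement (5'→3'): GGTGTCCTCGATGTCCTGCTGACGTTGCGTATGAAATGGGAGGCTGCAGCTACATGATAACTATGACATGATAC
Frame +1: GTA TCA TGT CAT AGT TAT CAT GTA GCT GCA GCC TCC CAT TTC ATA CGC AAC GTC AGC AGG ACA TCG AGG ACA — no ATG→stop ORF.
Frame +2: TAT CAT GTC ATA GTT ATC ATG TAG CTG CAG CCT CCC ATT TCA TAC GCA ACG TCA GCA GGA CAT CGA GGA CAC — ATG at 20, stop TAG at 23 → 6 nt.
Frame +3: ATC ATG TCA TAG TTA TCA TGT AGC TGC AGC CTC CCA TTT CAT ACG CAA CGT CAG CAG GAC ATC GAG GAC ACC — ATG at 6, stop TAG at 12 → 9 nt.
Frame -1: GGT GTC CTC GAT GTC CTG CTG ACG TTG CGT ATG AAA TGG GAG GCT GCA GCT ACA TGA TAA CTA TGA CAT GAT — ATG at 31, stop TGA at 55 → 27 nt.
Frame -2: GTG TCC TCG ATG TCC TGC TGA CGT TGC GTA TGA AAT GGG AGG CTG CAG CTA CAT GAT AAC TAT GAC ATG ATA — ATG at 11, stop TGA at 20 → 12 nt.
Frame -3: TGT CCT CGA TGT CCT GCT GAC GTT GCG TAT GAA ATG GGA GGC TGC AGC TAC ATG ATA ACT ATG ACA TGA TAC — ATG at 36, stop TGA at 69 → 36 nt; ATG at 54, stop TGA at 69 → 18 nt; ATG at 63, stop TGA at 69 → 9 nt.
ORFs ≥ 12 nucleotides: frame -1 31–57 (27 nucleotides), frame -2 11–22 (12 nucleotides), frame -3 36–71 (36 nucleotides), frame -3 54–71 (18 nucleotides). Count = 4.

4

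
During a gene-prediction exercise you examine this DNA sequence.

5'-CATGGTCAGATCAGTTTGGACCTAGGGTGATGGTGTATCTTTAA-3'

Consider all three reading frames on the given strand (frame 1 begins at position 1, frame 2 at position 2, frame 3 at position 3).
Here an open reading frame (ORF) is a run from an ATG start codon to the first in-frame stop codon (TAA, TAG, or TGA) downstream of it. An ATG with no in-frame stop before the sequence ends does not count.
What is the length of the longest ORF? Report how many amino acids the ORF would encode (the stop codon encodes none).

Frame 1: CAT GGT CAG ATC AGT TTG GAC CTA GGG TGA TGG TGT ATC TTT — no ATG→stop ORF.
Frame 2: ATG GTC AGA TCA GTT TGG ACC TAG GGT GAT GGT GTA TCT TTA — ATG at 2, stop TAG at 23 → 24 nt.
Frame 3: TGG TCA GAT CAG TTT GGA CCT AGG GTG ATG GTG TAT CTT TAA — ATG at 30, stop TAA at 42 → 15 nt.
Longest: frame 2, positions 2–25, 24 nt = 8 codons = 7 aa. → 7 amino acids.

7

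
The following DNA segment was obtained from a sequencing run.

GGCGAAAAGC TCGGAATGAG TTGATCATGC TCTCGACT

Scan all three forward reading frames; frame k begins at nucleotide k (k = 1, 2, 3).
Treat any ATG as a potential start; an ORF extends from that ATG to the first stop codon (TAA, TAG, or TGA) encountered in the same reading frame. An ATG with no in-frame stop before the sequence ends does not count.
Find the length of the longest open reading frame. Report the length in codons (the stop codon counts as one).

Frame 1: GGC GAA AAG CTC GGA ATG AGT TGA TCA TGC TCT CGA — ATG at 16, stop TGA at 22 → 9 nt.
Frame 2: GCG AAA AGC TCG GAA TGA GTT GAT CAT GCT CTC GAC — no ATG→stop ORF.
Frame 3: CGA AAA GCT CGG AAT GAG TTG ATC ATG CTC TCG ACT — no ATG→stop ORF.
Longest: frame 1, positions 16–24, 9 nt = 3 codons = 2 aa. → 3 codons.

3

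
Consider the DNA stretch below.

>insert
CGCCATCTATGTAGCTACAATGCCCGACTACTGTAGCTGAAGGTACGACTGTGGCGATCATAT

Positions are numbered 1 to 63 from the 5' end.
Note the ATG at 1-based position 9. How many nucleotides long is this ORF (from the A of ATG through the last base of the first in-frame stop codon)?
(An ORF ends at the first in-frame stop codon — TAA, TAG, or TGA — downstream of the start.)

6

Codons from position 9: ATG (9–11), TAG (12–14).
TAG is the first in-frame stop; ORF spans 9–14, 6 nucleotides.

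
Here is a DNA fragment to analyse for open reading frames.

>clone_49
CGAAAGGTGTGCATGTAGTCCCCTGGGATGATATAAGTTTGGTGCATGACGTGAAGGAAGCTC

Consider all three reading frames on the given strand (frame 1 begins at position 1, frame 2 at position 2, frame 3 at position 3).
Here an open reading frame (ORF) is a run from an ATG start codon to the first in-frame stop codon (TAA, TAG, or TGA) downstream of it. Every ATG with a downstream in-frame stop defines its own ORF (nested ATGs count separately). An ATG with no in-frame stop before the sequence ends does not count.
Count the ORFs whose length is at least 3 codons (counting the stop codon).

Frame 1: CGA AAG GTG TGC ATG TAG TCC CCT GGG ATG ATA TAA GTT TGG TGC ATG ACG TGA AGG AAG CTC — ATG at 13, stop TAG at 16 → 6 nt; ATG at 28, stop TAA at 34 → 9 nt; ATG at 46, stop TGA at 52 → 9 nt.
Frame 2: GAA AGG TGT GCA TGT AGT CCC CTG GGA TGA TAT AAG TTT GGT GCA TGA CGT GAA GGA AGC — no ATG→stop ORF.
Frame 3: AAA GGT GTG CAT GTA GTC CCC TGG GAT GAT ATA AGT TTG GTG CAT GAC GTG AAG GAA GCT — no ATG→stop ORF.
ORFs ≥ 3 codons: frame 1 28–36 (3 codons), frame 1 46–54 (3 codons). Count = 2.

2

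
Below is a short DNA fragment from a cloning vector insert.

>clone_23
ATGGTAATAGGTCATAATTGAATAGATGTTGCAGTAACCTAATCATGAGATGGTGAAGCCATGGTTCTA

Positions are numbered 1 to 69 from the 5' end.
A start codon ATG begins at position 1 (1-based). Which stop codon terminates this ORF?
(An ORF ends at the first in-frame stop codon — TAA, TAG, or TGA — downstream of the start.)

TGA

Codons from position 1: ATG (1–3), GTA (4–6), ATA (7–9), GGT (10–12), CAT (13–15), AAT (16–18), TGA (19–21).
The first in-frame stop codon is TGA.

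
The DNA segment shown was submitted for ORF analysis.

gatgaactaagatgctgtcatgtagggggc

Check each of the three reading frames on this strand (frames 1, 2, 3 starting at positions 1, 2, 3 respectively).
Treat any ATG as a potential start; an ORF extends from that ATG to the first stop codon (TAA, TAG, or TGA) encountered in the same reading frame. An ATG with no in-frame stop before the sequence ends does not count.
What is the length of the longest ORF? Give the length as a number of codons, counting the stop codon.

Frame 1: GAT GAA CTA AGA TGC TGT CAT GTA GGG GGC — no ATG→stop ORF.
Frame 2: ATG AAC TAA GAT GCT GTC ATG TAG GGG — ATG at 2, stop TAA at 8 → 9 nt; ATG at 20, stop TAG at 23 → 6 nt.
Frame 3: TGA ACT AAG ATG CTG TCA TGT AGG GGG — no ATG→stop ORF.
Longest: frame 2, positions 2–10, 9 nt = 3 codons = 2 aa. → 3 codons.

3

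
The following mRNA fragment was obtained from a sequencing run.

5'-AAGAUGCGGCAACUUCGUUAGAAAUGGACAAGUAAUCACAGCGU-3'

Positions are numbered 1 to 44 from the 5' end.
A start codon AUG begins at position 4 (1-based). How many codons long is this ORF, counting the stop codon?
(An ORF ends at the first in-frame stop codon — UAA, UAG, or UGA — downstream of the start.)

Codons from position 4: AUG (4–6), CGG (7–9), CAA (10–12), CUU (13–15), CGU (16–18), UAG (19–21).
UAG is the first in-frame stop; that's 6 codons including the stop.

6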